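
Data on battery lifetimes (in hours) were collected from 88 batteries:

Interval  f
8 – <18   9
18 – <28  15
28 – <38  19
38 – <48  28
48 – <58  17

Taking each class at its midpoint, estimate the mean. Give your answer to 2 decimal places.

36.30

Midpoints: 13, 23, 33, 43, 53
Σfm = 9×13 + 15×23 + 19×33 + 28×43 + 17×53 = 3194
n = Σf = 88
Mean = 3194 / 88 = 36.2955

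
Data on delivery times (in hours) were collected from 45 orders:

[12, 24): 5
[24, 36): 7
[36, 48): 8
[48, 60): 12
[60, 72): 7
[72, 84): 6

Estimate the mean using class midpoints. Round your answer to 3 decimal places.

Midpoints: 18, 30, 42, 54, 66, 78
Σfm = 5×18 + 7×30 + 8×42 + 12×54 + 7×66 + 6×78 = 2214
n = Σf = 45
Mean = 2214 / 45 = 49.2000

49.200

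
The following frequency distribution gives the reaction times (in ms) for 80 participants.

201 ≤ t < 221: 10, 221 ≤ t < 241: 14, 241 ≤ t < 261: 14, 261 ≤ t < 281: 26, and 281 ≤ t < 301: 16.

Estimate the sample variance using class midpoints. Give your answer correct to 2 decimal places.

692.66

Midpoints: 211, 231, 251, 271, 291
n = 80, Σfm = 20560, mean = 257.0000
Σfm² = 5338640
Σf(m − x̄)² = Σfm² − (Σfm)²/n = 5338640 − 20560²/80 = 54720.0000
Sample variance = 54720.0000 / 79 = 692.6582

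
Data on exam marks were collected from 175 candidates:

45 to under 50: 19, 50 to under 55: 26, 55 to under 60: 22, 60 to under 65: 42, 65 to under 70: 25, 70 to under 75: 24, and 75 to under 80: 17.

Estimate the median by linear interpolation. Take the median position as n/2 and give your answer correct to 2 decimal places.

Cumulative frequencies: 19, 45, 67, 109, 134, 158, 175
n = 175; position = n/2 = 87.5.
This falls in the class 60 to under 65: L = 60, F = 67, f = 42, h = 5.
Median ≈ 60 + ((87.5 − 67) / 42) × 5 = 62.4405

62.44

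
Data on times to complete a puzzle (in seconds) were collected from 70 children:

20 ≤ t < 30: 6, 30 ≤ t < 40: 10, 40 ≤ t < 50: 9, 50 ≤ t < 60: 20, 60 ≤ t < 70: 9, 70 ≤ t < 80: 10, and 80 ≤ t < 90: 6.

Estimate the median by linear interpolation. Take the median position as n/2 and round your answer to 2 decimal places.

55.00

Cumulative frequencies: 6, 16, 25, 45, 54, 64, 70
n = 70; position = n/2 = 35.
This falls in the class 50 ≤ t < 60: L = 50, F = 25, f = 20, h = 10.
Median ≈ 50 + ((35 − 25) / 20) × 10 = 55.0000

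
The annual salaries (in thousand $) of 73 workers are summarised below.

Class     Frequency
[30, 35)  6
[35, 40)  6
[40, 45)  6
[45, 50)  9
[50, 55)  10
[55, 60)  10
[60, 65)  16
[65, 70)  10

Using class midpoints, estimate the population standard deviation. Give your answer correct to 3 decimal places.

Midpoints: 32.5, 37.5, 42.5, 47.5, 52.5, 57.5, 62.5, 67.5
n = 73, Σfm = 3877.5, mean = 53.1164
Σfm² = 214606.25
Σf(m − x̄)² = Σfm² − (Σfm)²/n = 214606.25 − 3877.5²/73 = 8647.2603
Population variance = 8647.2603 / 73 = 118.4556
Standard deviation = √118.4556 = 10.8837

10.884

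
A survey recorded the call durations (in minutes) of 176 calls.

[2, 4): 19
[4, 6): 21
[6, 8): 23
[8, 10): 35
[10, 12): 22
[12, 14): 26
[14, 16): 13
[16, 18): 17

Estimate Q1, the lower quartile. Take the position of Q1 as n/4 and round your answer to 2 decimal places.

Cumulative frequencies: 19, 40, 63, 98, 120, 146, 159, 176
n = 176; position = n/4 = 44.
This falls in the class [6, 8): L = 6, F = 40, f = 23, h = 2.
Lower quartile ≈ 6 + ((44 − 40) / 23) × 2 = 6.3478

6.35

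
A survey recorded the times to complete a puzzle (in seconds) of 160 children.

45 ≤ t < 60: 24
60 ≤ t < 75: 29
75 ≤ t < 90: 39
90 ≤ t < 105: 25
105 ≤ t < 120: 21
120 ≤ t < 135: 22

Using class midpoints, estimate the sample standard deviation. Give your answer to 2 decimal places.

Midpoints: 52.5, 67.5, 82.5, 97.5, 112.5, 127.5
n = 160, Σfm = 14040, mean = 87.7500
Σfm² = 1324800
Σf(m − x̄)² = Σfm² − (Σfm)²/n = 1324800 − 14040²/160 = 92790.0000
Sample variance = 92790.0000 / 159 = 583.5849
Standard deviation = √583.5849 = 24.1575

24.16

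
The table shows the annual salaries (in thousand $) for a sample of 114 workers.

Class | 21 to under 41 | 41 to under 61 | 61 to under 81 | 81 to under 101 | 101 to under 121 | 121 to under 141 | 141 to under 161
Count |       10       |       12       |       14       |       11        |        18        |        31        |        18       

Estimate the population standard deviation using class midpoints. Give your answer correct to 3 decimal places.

Midpoints: 31, 51, 71, 91, 111, 131, 151
n = 114, Σfm = 11694, mean = 102.5789
Σfm² = 1366674
Σf(m − x̄)² = Σfm² − (Σfm)²/n = 1366674 − 11694²/114 = 167115.7895
Population variance = 167115.7895 / 114 = 1465.9280
Standard deviation = √1465.9280 = 38.2874

38.287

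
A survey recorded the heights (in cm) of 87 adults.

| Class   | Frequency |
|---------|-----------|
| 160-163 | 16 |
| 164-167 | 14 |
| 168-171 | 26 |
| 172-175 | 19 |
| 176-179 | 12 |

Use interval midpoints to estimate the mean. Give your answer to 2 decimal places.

Midpoints: 161.5, 165.5, 169.5, 173.5, 177.5
Σfm = 16×161.5 + 14×165.5 + 26×169.5 + 19×173.5 + 12×177.5 = 14734.5
n = Σf = 87
Mean = 14734.5 / 87 = 169.3621

169.36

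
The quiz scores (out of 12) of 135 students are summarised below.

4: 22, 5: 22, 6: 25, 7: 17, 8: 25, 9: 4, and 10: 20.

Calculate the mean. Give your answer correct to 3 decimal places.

6.689

Values: 4, 5, 6, 7, 8, 9, 10
Σfx = 22×4 + 22×5 + 25×6 + 17×7 + 25×8 + 4×9 + 20×10 = 903
n = Σf = 135
Mean = 903 / 135 = 6.6889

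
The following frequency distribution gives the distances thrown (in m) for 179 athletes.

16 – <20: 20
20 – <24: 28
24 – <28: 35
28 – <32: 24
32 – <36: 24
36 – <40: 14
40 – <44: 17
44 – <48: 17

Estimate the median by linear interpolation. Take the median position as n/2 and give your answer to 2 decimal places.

29.08

Cumulative frequencies: 20, 48, 83, 107, 131, 145, 162, 179
n = 179; position = n/2 = 89.5.
This falls in the class 28 – <32: L = 28, F = 83, f = 24, h = 4.
Median ≈ 28 + ((89.5 − 83) / 24) × 4 = 29.0833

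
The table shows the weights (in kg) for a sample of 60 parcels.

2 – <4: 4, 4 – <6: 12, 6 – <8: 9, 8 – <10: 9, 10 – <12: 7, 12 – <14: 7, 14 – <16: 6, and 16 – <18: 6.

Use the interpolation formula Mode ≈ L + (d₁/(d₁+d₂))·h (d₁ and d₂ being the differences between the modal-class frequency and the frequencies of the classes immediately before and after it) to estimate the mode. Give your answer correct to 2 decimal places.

5.45

Modal class: 4 – <6 (highest frequency 12).
d₁ = 12 − 4 = 8, d₂ = 12 − 9 = 3
Mode ≈ 4 + (8/(8+3)) × 2 = 4 + 1.4545 = 5.4545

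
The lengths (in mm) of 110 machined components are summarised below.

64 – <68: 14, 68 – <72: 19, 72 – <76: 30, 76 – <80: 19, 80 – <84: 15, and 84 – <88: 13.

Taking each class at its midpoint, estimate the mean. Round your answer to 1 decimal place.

75.5

Midpoints: 66, 70, 74, 78, 82, 86
Σfm = 14×66 + 19×70 + 30×74 + 19×78 + 15×82 + 13×86 = 8304
n = Σf = 110
Mean = 8304 / 110 = 75.4909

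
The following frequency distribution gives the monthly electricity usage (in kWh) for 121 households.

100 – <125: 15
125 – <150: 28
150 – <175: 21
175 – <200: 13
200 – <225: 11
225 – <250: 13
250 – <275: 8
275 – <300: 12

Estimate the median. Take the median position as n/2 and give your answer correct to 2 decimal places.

Cumulative frequencies: 15, 43, 64, 77, 88, 101, 109, 121
n = 121; position = n/2 = 60.5.
This falls in the class 150 – <175: L = 150, F = 43, f = 21, h = 25.
Median ≈ 150 + ((60.5 − 43) / 21) × 25 = 170.8333

170.83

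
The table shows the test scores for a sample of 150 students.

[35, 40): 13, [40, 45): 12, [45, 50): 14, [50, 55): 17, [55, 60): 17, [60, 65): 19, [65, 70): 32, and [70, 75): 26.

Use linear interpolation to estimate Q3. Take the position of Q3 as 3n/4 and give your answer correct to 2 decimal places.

Cumulative frequencies: 13, 25, 39, 56, 73, 92, 124, 150
n = 150; position = 3n/4 = 112.5.
This falls in the class [65, 70): L = 65, F = 92, f = 32, h = 5.
Upper quartile ≈ 65 + ((112.5 − 92) / 32) × 5 = 68.2031

68.20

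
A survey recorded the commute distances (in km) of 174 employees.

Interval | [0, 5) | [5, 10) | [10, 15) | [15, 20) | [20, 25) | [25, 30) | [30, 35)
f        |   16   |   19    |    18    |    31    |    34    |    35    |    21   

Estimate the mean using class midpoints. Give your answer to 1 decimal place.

19.3

Midpoints: 2.5, 7.5, 12.5, 17.5, 22.5, 27.5, 32.5
Σfm = 16×2.5 + 19×7.5 + 18×12.5 + 31×17.5 + 34×22.5 + 35×27.5 + 21×32.5 = 3360
n = Σf = 174
Mean = 3360 / 174 = 19.3103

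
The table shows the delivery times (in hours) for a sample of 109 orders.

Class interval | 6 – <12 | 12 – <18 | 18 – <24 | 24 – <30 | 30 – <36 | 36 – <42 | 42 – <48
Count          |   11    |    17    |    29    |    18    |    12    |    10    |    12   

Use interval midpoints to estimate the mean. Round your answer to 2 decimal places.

Midpoints: 9, 15, 21, 27, 33, 39, 45
Σfm = 11×9 + 17×15 + 29×21 + 18×27 + 12×33 + 10×39 + 12×45 = 2775
n = Σf = 109
Mean = 2775 / 109 = 25.4587

25.46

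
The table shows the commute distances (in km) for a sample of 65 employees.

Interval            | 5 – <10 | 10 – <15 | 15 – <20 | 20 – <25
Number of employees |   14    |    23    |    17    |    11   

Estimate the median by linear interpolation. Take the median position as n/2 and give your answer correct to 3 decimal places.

14.022

Cumulative frequencies: 14, 37, 54, 65
n = 65; position = n/2 = 32.5.
This falls in the class 10 – <15: L = 10, F = 14, f = 23, h = 5.
Median ≈ 10 + ((32.5 − 14) / 23) × 5 = 14.0217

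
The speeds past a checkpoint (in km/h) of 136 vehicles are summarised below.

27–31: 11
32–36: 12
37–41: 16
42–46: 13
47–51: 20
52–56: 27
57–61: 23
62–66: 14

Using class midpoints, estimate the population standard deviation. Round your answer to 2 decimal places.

10.55

Midpoints: 29, 34, 39, 44, 49, 54, 59, 64
n = 136, Σfm = 6614, mean = 48.6324
Σfm² = 336786
Σf(m − x̄)² = Σfm² − (Σfm)²/n = 336786 − 6614²/136 = 15131.6176
Population variance = 15131.6176 / 136 = 111.2619
Standard deviation = √111.2619 = 10.5481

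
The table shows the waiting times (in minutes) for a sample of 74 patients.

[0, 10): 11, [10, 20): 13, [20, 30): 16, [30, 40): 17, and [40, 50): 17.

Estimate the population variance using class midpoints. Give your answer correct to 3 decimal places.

Midpoints: 5, 15, 25, 35, 45
n = 74, Σfm = 2010, mean = 27.1622
Σfm² = 68450
Σf(m − x̄)² = Σfm² − (Σfm)²/n = 68450 − 2010²/74 = 13854.0541
Population variance = 13854.0541 / 74 = 187.2169

187.217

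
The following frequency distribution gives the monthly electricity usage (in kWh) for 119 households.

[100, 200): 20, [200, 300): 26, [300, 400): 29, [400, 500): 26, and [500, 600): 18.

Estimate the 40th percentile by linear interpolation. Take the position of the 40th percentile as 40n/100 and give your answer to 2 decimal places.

305.52

Cumulative frequencies: 20, 46, 75, 101, 119
n = 119; position = 40n/100 = 47.6.
This falls in the class [300, 400): L = 300, F = 46, f = 29, h = 100.
40th percentile ≈ 300 + ((47.6 − 46) / 29) × 100 = 305.5172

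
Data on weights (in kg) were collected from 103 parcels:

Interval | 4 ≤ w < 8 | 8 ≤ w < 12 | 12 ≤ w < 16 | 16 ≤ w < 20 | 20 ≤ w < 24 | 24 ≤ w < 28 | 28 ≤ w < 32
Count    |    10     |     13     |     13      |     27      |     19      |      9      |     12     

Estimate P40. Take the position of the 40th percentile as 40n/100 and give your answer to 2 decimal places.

16.77

Cumulative frequencies: 10, 23, 36, 63, 82, 91, 103
n = 103; position = 40n/100 = 41.2.
This falls in the class 16 ≤ w < 20: L = 16, F = 36, f = 27, h = 4.
40th percentile ≈ 16 + ((41.2 − 36) / 27) × 4 = 16.7704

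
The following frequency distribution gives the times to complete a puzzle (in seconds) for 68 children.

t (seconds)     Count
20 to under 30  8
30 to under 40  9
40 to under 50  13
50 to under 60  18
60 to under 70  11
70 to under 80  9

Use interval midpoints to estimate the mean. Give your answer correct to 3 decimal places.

Midpoints: 25, 35, 45, 55, 65, 75
Σfm = 8×25 + 9×35 + 13×45 + 18×55 + 11×65 + 9×75 = 3480
n = Σf = 68
Mean = 3480 / 68 = 51.1765

51.176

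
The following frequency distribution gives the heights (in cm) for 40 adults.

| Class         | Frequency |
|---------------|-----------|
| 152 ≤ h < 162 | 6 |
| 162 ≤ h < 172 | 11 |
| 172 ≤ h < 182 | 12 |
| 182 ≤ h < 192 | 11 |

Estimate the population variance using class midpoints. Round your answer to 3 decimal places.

Midpoints: 157, 167, 177, 187
n = 40, Σfm = 6960, mean = 174.0000
Σfm² = 1215280
Σf(m − x̄)² = Σfm² − (Σfm)²/n = 1215280 − 6960²/40 = 4240.0000
Population variance = 4240.0000 / 40 = 106.0000

106.000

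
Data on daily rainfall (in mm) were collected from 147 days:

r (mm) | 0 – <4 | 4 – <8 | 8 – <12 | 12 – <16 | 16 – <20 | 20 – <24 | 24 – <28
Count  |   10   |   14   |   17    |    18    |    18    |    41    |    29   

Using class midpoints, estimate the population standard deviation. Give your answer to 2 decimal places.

7.53

Midpoints: 2, 6, 10, 14, 18, 22, 26
n = 147, Σfm = 2506, mean = 17.0476
Σfm² = 51052
Σf(m − x̄)² = Σfm² − (Σfm)²/n = 51052 − 2506²/147 = 8330.6667
Population variance = 8330.6667 / 147 = 56.6712
Standard deviation = √56.6712 = 7.5280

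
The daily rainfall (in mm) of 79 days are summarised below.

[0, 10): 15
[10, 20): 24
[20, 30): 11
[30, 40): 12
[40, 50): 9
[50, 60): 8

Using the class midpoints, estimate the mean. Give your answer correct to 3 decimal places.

Midpoints: 5, 15, 25, 35, 45, 55
Σfm = 15×5 + 24×15 + 11×25 + 12×35 + 9×45 + 8×55 = 1975
n = Σf = 79
Mean = 1975 / 79 = 25.0000

25.000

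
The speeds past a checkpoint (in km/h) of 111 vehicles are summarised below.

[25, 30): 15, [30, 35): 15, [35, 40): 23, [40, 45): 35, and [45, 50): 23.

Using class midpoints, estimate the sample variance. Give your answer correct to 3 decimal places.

Midpoints: 27.5, 32.5, 37.5, 42.5, 47.5
n = 111, Σfm = 4342.5, mean = 39.1216
Σfm² = 174643.75
Σf(m − x̄)² = Σfm² − (Σfm)²/n = 174643.75 − 4342.5²/111 = 4758.1081
Sample variance = 4758.1081 / 110 = 43.2555

43.256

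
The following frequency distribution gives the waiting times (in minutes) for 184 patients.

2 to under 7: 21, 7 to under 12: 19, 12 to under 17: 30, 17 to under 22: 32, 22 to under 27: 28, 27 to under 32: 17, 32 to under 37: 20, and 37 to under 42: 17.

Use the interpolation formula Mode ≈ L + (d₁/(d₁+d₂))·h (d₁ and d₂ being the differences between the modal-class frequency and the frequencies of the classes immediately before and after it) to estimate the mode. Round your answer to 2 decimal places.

18.67

Modal class: 17 to under 22 (highest frequency 32).
d₁ = 32 − 30 = 2, d₂ = 32 − 28 = 4
Mode ≈ 17 + (2/(2+4)) × 5 = 17 + 1.6667 = 18.6667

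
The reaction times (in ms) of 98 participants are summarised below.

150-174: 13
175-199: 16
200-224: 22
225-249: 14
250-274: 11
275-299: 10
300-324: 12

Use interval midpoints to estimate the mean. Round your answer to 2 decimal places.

Midpoints: 162, 187, 212, 237, 262, 287, 312
Σfm = 13×162 + 16×187 + 22×212 + 14×237 + 11×262 + 10×287 + 12×312 = 22576
n = Σf = 98
Mean = 22576 / 98 = 230.3673

230.37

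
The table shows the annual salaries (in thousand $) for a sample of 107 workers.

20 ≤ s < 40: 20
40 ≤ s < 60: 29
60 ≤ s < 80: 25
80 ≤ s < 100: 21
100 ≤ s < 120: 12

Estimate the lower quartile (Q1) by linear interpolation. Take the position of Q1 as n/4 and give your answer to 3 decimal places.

44.655

Cumulative frequencies: 20, 49, 74, 95, 107
n = 107; position = n/4 = 26.75.
This falls in the class 40 ≤ s < 60: L = 40, F = 20, f = 29, h = 20.
Lower quartile ≈ 40 + ((26.75 − 20) / 29) × 20 = 44.6552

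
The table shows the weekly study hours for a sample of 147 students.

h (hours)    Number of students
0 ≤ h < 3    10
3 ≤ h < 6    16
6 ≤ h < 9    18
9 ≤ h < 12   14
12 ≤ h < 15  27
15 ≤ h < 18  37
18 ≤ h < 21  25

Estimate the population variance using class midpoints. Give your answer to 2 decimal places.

Midpoints: 1.5, 4.5, 7.5, 10.5, 13.5, 16.5, 19.5
n = 147, Σfm = 1831.5, mean = 12.4592
Σfm² = 27402.75
Σf(m − x̄)² = Σfm² − (Σfm)²/n = 27402.75 − 1831.5²/147 = 4583.7551
Population variance = 4583.7551 / 147 = 31.1820

31.18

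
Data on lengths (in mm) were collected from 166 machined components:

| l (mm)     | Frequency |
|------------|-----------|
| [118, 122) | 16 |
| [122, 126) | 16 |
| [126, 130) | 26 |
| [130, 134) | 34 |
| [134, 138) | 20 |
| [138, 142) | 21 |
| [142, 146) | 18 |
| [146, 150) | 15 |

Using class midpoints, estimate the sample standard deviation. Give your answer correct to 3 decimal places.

8.300

Midpoints: 120, 124, 128, 132, 136, 140, 144, 148
n = 166, Σfm = 22192, mean = 133.6867
Σfm² = 2978144
Σf(m − x̄)² = Σfm² − (Σfm)²/n = 2978144 − 22192²/166 = 11367.7108
Sample variance = 11367.7108 / 165 = 68.8952
Standard deviation = √68.8952 = 8.3003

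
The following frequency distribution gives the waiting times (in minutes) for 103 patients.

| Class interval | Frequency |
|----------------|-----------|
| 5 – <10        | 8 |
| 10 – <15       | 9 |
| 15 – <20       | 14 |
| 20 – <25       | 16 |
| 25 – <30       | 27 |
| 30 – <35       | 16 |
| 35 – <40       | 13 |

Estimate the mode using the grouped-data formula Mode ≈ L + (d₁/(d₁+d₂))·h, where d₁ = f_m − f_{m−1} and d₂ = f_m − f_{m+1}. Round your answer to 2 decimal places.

27.50

Modal class: 25 – <30 (highest frequency 27).
d₁ = 27 − 16 = 11, d₂ = 27 − 16 = 11
Mode ≈ 25 + (11/(11+11)) × 5 = 25 + 2.5000 = 27.5000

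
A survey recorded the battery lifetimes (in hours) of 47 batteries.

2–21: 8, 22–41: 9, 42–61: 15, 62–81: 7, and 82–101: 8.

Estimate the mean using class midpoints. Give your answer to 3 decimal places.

50.649

Midpoints: 11.5, 31.5, 51.5, 71.5, 91.5
Σfm = 8×11.5 + 9×31.5 + 15×51.5 + 7×71.5 + 8×91.5 = 2380.5
n = Σf = 47
Mean = 2380.5 / 47 = 50.6489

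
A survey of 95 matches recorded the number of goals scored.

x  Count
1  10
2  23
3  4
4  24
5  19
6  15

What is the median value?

4

Cumulative frequencies: 10, 33, 37, 61, 80, 95
n = 95, so the median is the value in position (n+1)/2 = 48.
Position 48 falls at value 4.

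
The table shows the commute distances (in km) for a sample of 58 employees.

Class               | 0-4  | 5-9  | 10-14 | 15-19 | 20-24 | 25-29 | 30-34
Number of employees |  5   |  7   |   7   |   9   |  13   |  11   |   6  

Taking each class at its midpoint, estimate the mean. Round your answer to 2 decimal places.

18.47

Midpoints: 2, 7, 12, 17, 22, 27, 32
Σfm = 5×2 + 7×7 + 7×12 + 9×17 + 13×22 + 11×27 + 6×32 = 1071
n = Σf = 58
Mean = 1071 / 58 = 18.4655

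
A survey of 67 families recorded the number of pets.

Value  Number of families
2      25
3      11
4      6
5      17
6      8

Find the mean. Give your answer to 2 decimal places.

3.58

Values: 2, 3, 4, 5, 6
Σfx = 25×2 + 11×3 + 6×4 + 17×5 + 8×6 = 240
n = Σf = 67
Mean = 240 / 67 = 3.5821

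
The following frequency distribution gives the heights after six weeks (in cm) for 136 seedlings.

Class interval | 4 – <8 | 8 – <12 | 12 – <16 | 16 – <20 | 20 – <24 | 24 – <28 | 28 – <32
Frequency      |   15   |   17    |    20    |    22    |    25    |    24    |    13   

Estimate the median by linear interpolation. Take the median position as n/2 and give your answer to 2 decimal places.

18.91

Cumulative frequencies: 15, 32, 52, 74, 99, 123, 136
n = 136; position = n/2 = 68.
This falls in the class 16 – <20: L = 16, F = 52, f = 22, h = 4.
Median ≈ 16 + ((68 − 52) / 22) × 4 = 18.9091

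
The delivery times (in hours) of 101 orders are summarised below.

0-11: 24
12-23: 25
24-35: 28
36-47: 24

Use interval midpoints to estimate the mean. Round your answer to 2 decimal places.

Midpoints: 5.5, 17.5, 29.5, 41.5
Σfm = 24×5.5 + 25×17.5 + 28×29.5 + 24×41.5 = 2391.5
n = Σf = 101
Mean = 2391.5 / 101 = 23.6782

23.68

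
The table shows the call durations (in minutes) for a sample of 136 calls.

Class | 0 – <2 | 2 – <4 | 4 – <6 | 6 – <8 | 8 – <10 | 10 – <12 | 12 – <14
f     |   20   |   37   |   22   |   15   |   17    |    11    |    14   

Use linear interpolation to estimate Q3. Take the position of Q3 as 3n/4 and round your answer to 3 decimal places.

Cumulative frequencies: 20, 57, 79, 94, 111, 122, 136
n = 136; position = 3n/4 = 102.
This falls in the class 8 – <10: L = 8, F = 94, f = 17, h = 2.
Upper quartile ≈ 8 + ((102 − 94) / 17) × 2 = 8.9412

8.941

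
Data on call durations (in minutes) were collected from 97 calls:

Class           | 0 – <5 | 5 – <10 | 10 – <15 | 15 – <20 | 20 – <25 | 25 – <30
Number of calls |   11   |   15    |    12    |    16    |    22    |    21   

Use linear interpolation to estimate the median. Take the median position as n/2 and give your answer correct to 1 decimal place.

Cumulative frequencies: 11, 26, 38, 54, 76, 97
n = 97; position = n/2 = 48.5.
This falls in the class 15 – <20: L = 15, F = 38, f = 16, h = 5.
Median ≈ 15 + ((48.5 − 38) / 16) × 5 = 18.2812

18.3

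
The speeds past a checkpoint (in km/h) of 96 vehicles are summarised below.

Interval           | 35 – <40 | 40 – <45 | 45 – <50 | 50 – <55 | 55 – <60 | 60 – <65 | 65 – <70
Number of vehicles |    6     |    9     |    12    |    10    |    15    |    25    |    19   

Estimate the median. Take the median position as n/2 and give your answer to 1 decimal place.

Cumulative frequencies: 6, 15, 27, 37, 52, 77, 96
n = 96; position = n/2 = 48.
This falls in the class 55 – <60: L = 55, F = 37, f = 15, h = 5.
Median ≈ 55 + ((48 − 37) / 15) × 5 = 58.6667

58.7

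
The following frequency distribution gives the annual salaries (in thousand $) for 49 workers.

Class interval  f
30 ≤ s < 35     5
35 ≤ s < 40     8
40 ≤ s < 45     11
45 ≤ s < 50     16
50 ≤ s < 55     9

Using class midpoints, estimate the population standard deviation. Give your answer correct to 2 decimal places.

6.18

Midpoints: 32.5, 37.5, 42.5, 47.5, 52.5
n = 49, Σfm = 2162.5, mean = 44.1327
Σfm² = 97306.25
Σf(m − x̄)² = Σfm² − (Σfm)²/n = 97306.25 − 2162.5²/49 = 1869.3878
Population variance = 1869.3878 / 49 = 38.1508
Standard deviation = √38.1508 = 6.1766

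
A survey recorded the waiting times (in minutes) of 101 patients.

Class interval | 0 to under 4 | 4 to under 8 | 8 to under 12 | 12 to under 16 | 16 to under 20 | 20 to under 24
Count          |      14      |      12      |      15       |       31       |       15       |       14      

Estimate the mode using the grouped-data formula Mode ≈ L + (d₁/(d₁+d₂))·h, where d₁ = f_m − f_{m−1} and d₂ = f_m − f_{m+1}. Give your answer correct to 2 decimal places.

Modal class: 12 to under 16 (highest frequency 31).
d₁ = 31 − 15 = 16, d₂ = 31 − 15 = 16
Mode ≈ 12 + (16/(16+16)) × 4 = 12 + 2.0000 = 14.0000

14.00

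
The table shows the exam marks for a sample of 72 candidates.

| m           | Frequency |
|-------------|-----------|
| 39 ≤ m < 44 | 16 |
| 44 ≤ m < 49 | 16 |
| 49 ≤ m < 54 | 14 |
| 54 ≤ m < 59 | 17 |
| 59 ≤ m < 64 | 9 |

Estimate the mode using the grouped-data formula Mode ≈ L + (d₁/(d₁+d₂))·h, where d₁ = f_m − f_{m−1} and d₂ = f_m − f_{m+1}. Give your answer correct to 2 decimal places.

55.36

Modal class: 54 ≤ m < 59 (highest frequency 17).
d₁ = 17 − 14 = 3, d₂ = 17 − 9 = 8
Mode ≈ 54 + (3/(3+8)) × 5 = 54 + 1.3636 = 55.3636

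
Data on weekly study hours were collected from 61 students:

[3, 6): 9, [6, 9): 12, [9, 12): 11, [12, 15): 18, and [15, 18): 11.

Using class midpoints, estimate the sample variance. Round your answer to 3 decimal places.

16.254

Midpoints: 4.5, 7.5, 10.5, 13.5, 16.5
n = 61, Σfm = 670.5, mean = 10.9918
Σfm² = 8345.25
Σf(m − x̄)² = Σfm² − (Σfm)²/n = 8345.25 − 670.5²/61 = 975.2459
Sample variance = 975.2459 / 60 = 16.2541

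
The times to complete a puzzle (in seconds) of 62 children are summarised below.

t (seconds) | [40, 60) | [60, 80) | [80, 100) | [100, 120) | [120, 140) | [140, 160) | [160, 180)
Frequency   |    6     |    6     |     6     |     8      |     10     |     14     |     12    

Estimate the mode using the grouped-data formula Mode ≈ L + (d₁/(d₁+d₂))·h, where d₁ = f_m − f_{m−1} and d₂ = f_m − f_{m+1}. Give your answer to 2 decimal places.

Modal class: [140, 160) (highest frequency 14).
d₁ = 14 − 10 = 4, d₂ = 14 − 12 = 2
Mode ≈ 140 + (4/(4+2)) × 20 = 140 + 13.3333 = 153.3333

153.33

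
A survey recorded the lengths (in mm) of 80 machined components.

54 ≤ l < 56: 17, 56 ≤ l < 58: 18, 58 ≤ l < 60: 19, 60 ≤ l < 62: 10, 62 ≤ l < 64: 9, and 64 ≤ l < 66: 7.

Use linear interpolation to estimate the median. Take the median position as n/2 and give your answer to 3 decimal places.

58.526

Cumulative frequencies: 17, 35, 54, 64, 73, 80
n = 80; position = n/2 = 40.
This falls in the class 58 ≤ l < 60: L = 58, F = 35, f = 19, h = 2.
Median ≈ 58 + ((40 − 35) / 19) × 2 = 58.5263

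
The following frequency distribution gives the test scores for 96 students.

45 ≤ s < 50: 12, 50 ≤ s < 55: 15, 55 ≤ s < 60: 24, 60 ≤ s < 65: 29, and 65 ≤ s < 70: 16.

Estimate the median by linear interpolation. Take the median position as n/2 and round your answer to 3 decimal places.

Cumulative frequencies: 12, 27, 51, 80, 96
n = 96; position = n/2 = 48.
This falls in the class 55 ≤ s < 60: L = 55, F = 27, f = 24, h = 5.
Median ≈ 55 + ((48 − 27) / 24) × 5 = 59.3750

59.375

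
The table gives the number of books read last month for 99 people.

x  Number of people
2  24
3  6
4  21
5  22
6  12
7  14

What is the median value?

4

Cumulative frequencies: 24, 30, 51, 73, 85, 99
n = 99, so the median is the value in position (n+1)/2 = 50.
Position 50 falls at value 4.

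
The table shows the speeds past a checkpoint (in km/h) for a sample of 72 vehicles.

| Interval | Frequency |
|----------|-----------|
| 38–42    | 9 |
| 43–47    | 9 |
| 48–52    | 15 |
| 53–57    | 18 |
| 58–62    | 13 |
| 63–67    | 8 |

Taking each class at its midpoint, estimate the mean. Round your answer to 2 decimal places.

Midpoints: 40, 45, 50, 55, 60, 65
Σfm = 9×40 + 9×45 + 15×50 + 18×55 + 13×60 + 8×65 = 3805
n = Σf = 72
Mean = 3805 / 72 = 52.8472

52.85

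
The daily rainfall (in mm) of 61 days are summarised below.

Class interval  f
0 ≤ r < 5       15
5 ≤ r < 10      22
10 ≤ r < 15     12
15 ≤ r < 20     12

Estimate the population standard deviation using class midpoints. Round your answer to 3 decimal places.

Midpoints: 2.5, 7.5, 12.5, 17.5
n = 61, Σfm = 562.5, mean = 9.2213
Σfm² = 6881.25
Σf(m − x̄)² = Σfm² − (Σfm)²/n = 6881.25 − 562.5²/61 = 1694.2623
Population variance = 1694.2623 / 61 = 27.7748
Standard deviation = √27.7748 = 5.2702

5.270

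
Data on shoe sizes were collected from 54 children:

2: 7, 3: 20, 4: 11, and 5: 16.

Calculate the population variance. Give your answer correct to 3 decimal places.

Values: 2, 3, 4, 5
n = 54, Σfx = 198, mean = 3.6667
Σfx² = 784
Σf(x − x̄)² = Σfx² − (Σfx)²/n = 784 − 198²/54 = 58.0000
Population variance = 58.0000 / 54 = 1.0741

1.074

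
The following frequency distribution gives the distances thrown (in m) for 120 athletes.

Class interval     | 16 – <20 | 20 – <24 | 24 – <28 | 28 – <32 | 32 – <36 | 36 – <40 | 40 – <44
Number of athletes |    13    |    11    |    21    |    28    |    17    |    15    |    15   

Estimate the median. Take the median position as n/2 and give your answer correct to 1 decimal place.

Cumulative frequencies: 13, 24, 45, 73, 90, 105, 120
n = 120; position = n/2 = 60.
This falls in the class 28 – <32: L = 28, F = 45, f = 28, h = 4.
Median ≈ 28 + ((60 − 45) / 28) × 4 = 30.1429

30.1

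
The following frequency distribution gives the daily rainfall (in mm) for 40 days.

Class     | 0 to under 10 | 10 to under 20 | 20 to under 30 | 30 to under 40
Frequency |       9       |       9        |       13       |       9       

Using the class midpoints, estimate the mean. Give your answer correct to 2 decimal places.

20.50

Midpoints: 5, 15, 25, 35
Σfm = 9×5 + 9×15 + 13×25 + 9×35 = 820
n = Σf = 40
Mean = 820 / 40 = 20.5000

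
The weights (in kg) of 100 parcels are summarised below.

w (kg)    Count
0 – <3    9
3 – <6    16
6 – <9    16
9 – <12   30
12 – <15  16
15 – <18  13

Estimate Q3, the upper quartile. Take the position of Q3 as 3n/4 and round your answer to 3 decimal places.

Cumulative frequencies: 9, 25, 41, 71, 87, 100
n = 100; position = 3n/4 = 75.
This falls in the class 12 – <15: L = 12, F = 71, f = 16, h = 3.
Upper quartile ≈ 12 + ((75 − 71) / 16) × 3 = 12.7500

12.750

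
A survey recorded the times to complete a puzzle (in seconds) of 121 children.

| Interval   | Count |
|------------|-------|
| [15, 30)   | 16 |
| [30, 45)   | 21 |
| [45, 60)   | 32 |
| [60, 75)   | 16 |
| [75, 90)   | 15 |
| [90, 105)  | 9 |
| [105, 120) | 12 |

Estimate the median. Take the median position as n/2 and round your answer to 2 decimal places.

56.02

Cumulative frequencies: 16, 37, 69, 85, 100, 109, 121
n = 121; position = n/2 = 60.5.
This falls in the class [45, 60): L = 45, F = 37, f = 32, h = 15.
Median ≈ 45 + ((60.5 − 37) / 32) × 15 = 56.0156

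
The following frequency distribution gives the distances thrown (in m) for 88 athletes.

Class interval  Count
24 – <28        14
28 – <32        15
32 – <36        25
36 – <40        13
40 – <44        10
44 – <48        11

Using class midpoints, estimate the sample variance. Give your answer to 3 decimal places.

Midpoints: 26, 30, 34, 38, 42, 46
n = 88, Σfm = 3084, mean = 35.0455
Σfm² = 111552
Σf(m − x̄)² = Σfm² − (Σfm)²/n = 111552 − 3084²/88 = 3471.8182
Sample variance = 3471.8182 / 87 = 39.9060

39.906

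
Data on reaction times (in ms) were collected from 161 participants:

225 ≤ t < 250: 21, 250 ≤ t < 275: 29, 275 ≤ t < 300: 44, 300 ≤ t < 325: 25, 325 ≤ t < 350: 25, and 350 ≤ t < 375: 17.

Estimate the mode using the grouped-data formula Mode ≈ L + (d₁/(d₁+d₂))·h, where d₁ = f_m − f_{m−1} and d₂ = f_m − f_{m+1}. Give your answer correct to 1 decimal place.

286.0

Modal class: 275 ≤ t < 300 (highest frequency 44).
d₁ = 44 − 29 = 15, d₂ = 44 − 25 = 19
Mode ≈ 275 + (15/(15+19)) × 25 = 275 + 11.0294 = 286.0294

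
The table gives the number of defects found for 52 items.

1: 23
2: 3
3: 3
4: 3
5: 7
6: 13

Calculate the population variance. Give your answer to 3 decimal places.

Values: 1, 2, 3, 4, 5, 6
n = 52, Σfx = 163, mean = 3.1346
Σfx² = 753
Σf(x − x̄)² = Σfx² − (Σfx)²/n = 753 − 163²/52 = 242.0577
Population variance = 242.0577 / 52 = 4.6550

4.655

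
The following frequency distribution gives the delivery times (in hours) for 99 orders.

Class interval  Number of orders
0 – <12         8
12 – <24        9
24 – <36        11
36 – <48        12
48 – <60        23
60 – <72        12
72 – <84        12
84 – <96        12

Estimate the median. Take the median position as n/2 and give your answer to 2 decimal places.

52.96

Cumulative frequencies: 8, 17, 28, 40, 63, 75, 87, 99
n = 99; position = n/2 = 49.5.
This falls in the class 48 – <60: L = 48, F = 40, f = 23, h = 12.
Median ≈ 48 + ((49.5 − 40) / 23) × 12 = 52.9565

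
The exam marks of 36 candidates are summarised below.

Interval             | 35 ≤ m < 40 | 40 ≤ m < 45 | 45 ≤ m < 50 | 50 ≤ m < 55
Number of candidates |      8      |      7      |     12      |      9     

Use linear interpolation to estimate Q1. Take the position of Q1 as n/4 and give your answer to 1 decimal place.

Cumulative frequencies: 8, 15, 27, 36
n = 36; position = n/4 = 9.
This falls in the class 40 ≤ m < 45: L = 40, F = 8, f = 7, h = 5.
Lower quartile ≈ 40 + ((9 − 8) / 7) × 5 = 40.7143

40.7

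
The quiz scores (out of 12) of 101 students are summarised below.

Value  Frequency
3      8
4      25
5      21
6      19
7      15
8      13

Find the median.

Cumulative frequencies: 8, 33, 54, 73, 88, 101
n = 101, so the median is the value in position (n+1)/2 = 51.
Position 51 falls at value 5.

5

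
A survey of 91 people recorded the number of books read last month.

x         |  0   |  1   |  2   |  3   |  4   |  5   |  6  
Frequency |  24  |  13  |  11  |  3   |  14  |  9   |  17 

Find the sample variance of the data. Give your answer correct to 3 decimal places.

5.273

Values: 0, 1, 2, 3, 4, 5, 6
n = 91, Σfx = 247, mean = 2.7143
Σfx² = 1145
Σf(x − x̄)² = Σfx² − (Σfx)²/n = 1145 − 247²/91 = 474.5714
Sample variance = 474.5714 / 90 = 5.2730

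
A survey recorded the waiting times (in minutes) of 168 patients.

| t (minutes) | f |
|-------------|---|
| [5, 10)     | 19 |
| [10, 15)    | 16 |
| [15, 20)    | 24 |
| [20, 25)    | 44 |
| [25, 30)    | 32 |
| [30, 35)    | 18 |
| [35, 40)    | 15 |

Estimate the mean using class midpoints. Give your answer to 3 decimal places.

Midpoints: 7.5, 12.5, 17.5, 22.5, 27.5, 32.5, 37.5
Σfm = 19×7.5 + 16×12.5 + 24×17.5 + 44×22.5 + 32×27.5 + 18×32.5 + 15×37.5 = 3780
n = Σf = 168
Mean = 3780 / 168 = 22.5000

22.500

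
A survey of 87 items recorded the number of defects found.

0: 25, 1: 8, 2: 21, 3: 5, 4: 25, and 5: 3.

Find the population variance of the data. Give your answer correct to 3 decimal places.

Values: 0, 1, 2, 3, 4, 5
n = 87, Σfx = 180, mean = 2.0690
Σfx² = 612
Σf(x − x̄)² = Σfx² − (Σfx)²/n = 612 − 180²/87 = 239.5862
Population variance = 239.5862 / 87 = 2.7539

2.754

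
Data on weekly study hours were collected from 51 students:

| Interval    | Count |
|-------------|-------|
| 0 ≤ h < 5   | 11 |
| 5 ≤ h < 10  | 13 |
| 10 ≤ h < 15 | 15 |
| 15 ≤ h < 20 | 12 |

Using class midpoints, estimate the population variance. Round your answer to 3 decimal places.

Midpoints: 2.5, 7.5, 12.5, 17.5
n = 51, Σfm = 522.5, mean = 10.2451
Σfm² = 6818.75
Σf(m − x̄)² = Σfm² − (Σfm)²/n = 6818.75 − 522.5²/51 = 1465.6863
Population variance = 1465.6863 / 51 = 28.7389

28.739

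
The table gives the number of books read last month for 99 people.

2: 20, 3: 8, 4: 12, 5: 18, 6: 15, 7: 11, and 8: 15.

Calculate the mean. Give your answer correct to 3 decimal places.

Values: 2, 3, 4, 5, 6, 7, 8
Σfx = 20×2 + 8×3 + 12×4 + 18×5 + 15×6 + 11×7 + 15×8 = 489
n = Σf = 99
Mean = 489 / 99 = 4.9394

4.939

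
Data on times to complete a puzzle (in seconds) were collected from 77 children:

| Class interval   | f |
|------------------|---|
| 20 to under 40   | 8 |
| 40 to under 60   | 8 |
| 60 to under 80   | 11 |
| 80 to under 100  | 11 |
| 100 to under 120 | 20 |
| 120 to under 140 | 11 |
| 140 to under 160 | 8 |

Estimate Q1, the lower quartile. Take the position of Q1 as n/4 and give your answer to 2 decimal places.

65.91

Cumulative frequencies: 8, 16, 27, 38, 58, 69, 77
n = 77; position = n/4 = 19.25.
This falls in the class 60 to under 80: L = 60, F = 16, f = 11, h = 20.
Lower quartile ≈ 60 + ((19.25 − 16) / 11) × 20 = 65.9091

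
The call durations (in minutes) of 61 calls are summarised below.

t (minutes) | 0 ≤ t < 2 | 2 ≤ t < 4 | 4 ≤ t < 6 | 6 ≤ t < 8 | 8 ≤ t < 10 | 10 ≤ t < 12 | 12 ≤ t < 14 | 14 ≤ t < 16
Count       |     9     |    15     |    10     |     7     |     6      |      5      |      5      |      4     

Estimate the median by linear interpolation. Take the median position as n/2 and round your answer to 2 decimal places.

5.30

Cumulative frequencies: 9, 24, 34, 41, 47, 52, 57, 61
n = 61; position = n/2 = 30.5.
This falls in the class 4 ≤ t < 6: L = 4, F = 24, f = 10, h = 2.
Median ≈ 4 + ((30.5 − 24) / 10) × 2 = 5.3000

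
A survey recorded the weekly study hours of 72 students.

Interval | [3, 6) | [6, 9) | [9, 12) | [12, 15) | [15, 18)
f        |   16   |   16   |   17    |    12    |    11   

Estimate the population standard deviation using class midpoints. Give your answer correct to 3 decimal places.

Midpoints: 4.5, 7.5, 10.5, 13.5, 16.5
n = 72, Σfm = 714, mean = 9.9167
Σfm² = 8280
Σf(m − x̄)² = Σfm² − (Σfm)²/n = 8280 − 714²/72 = 1199.5000
Population variance = 1199.5000 / 72 = 16.6597
Standard deviation = √16.6597 = 4.0816

4.082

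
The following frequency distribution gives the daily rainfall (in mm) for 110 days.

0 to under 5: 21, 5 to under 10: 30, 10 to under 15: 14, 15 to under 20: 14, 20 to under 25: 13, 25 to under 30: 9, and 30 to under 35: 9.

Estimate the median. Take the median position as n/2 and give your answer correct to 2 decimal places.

11.43

Cumulative frequencies: 21, 51, 65, 79, 92, 101, 110
n = 110; position = n/2 = 55.
This falls in the class 10 to under 15: L = 10, F = 51, f = 14, h = 5.
Median ≈ 10 + ((55 − 51) / 14) × 5 = 11.4286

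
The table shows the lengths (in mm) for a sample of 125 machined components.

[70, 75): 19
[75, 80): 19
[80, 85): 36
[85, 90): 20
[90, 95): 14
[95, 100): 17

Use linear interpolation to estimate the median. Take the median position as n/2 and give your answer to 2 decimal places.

83.40

Cumulative frequencies: 19, 38, 74, 94, 108, 125
n = 125; position = n/2 = 62.5.
This falls in the class [80, 85): L = 80, F = 38, f = 36, h = 5.
Median ≈ 80 + ((62.5 − 38) / 36) × 5 = 83.4028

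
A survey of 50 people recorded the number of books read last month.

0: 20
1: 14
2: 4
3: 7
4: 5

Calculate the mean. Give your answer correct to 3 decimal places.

1.260

Values: 0, 1, 2, 3, 4
Σfx = 20×0 + 14×1 + 4×2 + 7×3 + 5×4 = 63
n = Σf = 50
Mean = 63 / 50 = 1.2600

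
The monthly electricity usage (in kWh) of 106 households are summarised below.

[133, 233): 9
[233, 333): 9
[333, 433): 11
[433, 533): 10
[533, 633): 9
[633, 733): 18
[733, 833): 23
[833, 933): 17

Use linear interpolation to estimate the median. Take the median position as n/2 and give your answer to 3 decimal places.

660.778

Cumulative frequencies: 9, 18, 29, 39, 48, 66, 89, 106
n = 106; position = n/2 = 53.
This falls in the class [633, 733): L = 633, F = 48, f = 18, h = 100.
Median ≈ 633 + ((53 − 48) / 18) × 100 = 660.7778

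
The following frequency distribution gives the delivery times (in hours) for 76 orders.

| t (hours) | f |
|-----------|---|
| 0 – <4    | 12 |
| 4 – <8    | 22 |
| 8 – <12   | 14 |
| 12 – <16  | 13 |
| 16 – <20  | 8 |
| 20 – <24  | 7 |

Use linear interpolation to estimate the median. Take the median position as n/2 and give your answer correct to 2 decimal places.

Cumulative frequencies: 12, 34, 48, 61, 69, 76
n = 76; position = n/2 = 38.
This falls in the class 8 – <12: L = 8, F = 34, f = 14, h = 4.
Median ≈ 8 + ((38 − 34) / 14) × 4 = 9.1429

9.14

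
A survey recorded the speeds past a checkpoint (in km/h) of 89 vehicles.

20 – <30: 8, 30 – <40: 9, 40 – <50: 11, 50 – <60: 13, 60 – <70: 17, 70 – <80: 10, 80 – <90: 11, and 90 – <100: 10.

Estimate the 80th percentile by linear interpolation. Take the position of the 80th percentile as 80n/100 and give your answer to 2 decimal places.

82.91

Cumulative frequencies: 8, 17, 28, 41, 58, 68, 79, 89
n = 89; position = 80n/100 = 71.2.
This falls in the class 80 – <90: L = 80, F = 68, f = 11, h = 10.
80th percentile ≈ 80 + ((71.2 − 68) / 11) × 10 = 82.9091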